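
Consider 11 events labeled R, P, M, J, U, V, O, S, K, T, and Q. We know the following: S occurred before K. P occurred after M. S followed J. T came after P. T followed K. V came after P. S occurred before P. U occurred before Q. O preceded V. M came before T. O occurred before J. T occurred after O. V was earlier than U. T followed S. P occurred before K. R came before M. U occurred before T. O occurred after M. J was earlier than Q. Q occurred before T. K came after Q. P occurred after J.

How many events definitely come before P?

5

Directly stated before P: J, M, and S.
O reaches P via O → J → P.
R reaches P via R → M → P.
No chain forces Q (or any of the others) ahead of P.
That's J, M, O, R, and S — 5 in all.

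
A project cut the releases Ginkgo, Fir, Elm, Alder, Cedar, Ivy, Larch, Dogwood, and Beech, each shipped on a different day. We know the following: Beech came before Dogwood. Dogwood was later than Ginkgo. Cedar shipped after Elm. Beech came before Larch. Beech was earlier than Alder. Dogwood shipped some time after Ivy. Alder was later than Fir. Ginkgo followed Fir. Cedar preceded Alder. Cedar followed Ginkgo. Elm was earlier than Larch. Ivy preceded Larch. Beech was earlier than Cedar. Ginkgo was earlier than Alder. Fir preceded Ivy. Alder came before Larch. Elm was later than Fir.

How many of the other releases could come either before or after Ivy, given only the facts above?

Forced before Ivy: Fir; forced after Ivy: Dogwood and Larch.
That leaves Alder, Beech, Cedar, Elm, and Ginkgo with no forced order relative to Ivy — 5.

5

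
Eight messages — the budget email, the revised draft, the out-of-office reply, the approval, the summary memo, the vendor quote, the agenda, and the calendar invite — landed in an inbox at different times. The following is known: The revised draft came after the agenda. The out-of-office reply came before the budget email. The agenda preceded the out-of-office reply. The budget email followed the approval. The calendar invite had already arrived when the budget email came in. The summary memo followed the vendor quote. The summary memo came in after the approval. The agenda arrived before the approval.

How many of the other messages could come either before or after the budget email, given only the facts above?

Forced before the budget email: the agenda, the approval, the calendar invite, and the out-of-office reply.
That leaves the revised draft, the summary memo, and the vendor quote with no forced order relative to the budget email — 3.

3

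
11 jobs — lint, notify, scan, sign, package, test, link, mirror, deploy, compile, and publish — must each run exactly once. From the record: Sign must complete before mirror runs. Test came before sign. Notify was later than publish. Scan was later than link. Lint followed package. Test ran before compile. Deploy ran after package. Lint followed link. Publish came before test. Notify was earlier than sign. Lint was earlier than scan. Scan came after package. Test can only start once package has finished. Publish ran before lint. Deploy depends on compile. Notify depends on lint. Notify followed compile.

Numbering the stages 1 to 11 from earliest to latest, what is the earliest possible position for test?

Package and publish must both come before test — 2 forced predecessors.
Nothing else is forced ahead of test, so its earliest slot is position 2 + 1 = 3.

3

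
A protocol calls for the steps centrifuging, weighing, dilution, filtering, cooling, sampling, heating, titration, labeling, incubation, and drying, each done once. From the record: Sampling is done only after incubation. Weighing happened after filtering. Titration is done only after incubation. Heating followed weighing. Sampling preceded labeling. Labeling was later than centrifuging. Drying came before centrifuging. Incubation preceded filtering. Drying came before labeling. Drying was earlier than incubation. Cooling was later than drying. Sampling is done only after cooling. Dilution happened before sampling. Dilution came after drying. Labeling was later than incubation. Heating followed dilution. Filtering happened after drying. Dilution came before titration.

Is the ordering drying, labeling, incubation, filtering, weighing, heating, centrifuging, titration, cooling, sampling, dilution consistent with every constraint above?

The constraints require incubation before labeling, but in the proposed sequence labeling appears ahead of incubation. That one violation is enough.

no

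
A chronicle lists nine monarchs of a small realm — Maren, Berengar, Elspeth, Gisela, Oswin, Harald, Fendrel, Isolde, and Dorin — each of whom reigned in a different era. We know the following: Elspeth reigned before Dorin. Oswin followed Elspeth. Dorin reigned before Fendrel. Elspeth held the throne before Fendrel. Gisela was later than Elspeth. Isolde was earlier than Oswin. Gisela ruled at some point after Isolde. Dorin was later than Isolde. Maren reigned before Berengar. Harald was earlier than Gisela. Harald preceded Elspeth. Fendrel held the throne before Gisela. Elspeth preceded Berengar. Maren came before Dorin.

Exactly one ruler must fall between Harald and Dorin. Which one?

Elspeth

Tracing the constraints gives Harald → Elspeth → Dorin, so Elspeth sits after Harald and before Dorin.
No other ruler is forced both after Harald and before Dorin.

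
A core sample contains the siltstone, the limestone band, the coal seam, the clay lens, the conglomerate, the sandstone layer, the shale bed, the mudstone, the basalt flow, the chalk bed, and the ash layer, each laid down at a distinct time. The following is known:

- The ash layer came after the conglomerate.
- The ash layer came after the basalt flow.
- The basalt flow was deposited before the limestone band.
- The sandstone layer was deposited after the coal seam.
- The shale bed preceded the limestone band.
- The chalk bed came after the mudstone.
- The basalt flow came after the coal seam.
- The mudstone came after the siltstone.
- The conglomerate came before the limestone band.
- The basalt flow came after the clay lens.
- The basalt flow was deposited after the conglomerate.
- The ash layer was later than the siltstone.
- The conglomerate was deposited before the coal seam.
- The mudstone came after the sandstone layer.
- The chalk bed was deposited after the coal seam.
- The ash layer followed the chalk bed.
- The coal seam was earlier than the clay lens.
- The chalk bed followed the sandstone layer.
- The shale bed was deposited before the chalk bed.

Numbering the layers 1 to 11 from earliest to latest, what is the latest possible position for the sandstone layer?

8

The sandstone layer must come before the ash layer, the chalk bed, and the mudstone — 3 layers forced after it.
Everything else can be placed before the sandstone layer in some valid order, so the sandstone layer can sit as late as position 11 − 3 = 8.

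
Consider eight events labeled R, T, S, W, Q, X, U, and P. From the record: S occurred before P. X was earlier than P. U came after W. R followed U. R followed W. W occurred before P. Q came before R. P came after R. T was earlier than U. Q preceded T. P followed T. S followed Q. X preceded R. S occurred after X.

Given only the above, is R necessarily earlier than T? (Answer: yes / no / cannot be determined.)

no

Tracing the constraints gives T → U → R, so T must come before R.
That means R cannot be before T.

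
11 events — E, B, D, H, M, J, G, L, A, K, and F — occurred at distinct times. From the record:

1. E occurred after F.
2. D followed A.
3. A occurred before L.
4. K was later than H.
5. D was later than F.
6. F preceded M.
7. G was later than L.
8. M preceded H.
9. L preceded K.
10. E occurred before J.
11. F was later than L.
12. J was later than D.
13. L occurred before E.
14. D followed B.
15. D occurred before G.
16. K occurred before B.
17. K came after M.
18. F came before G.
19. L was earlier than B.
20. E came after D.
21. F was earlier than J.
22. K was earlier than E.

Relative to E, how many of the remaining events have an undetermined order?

1

Forced before E: A, B, D, F, H, K, L, and M; forced after E: J.
That leaves G with no forced order relative to E — 1.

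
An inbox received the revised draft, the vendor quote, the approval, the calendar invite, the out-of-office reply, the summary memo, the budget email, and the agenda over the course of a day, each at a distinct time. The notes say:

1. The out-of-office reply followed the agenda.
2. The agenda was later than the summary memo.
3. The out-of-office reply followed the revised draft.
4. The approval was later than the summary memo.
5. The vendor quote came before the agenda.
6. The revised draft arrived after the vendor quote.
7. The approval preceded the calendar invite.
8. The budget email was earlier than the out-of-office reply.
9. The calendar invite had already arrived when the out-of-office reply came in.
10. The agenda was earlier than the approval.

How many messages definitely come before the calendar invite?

Directly stated before the calendar invite: the approval.
The agenda reaches the calendar invite via the agenda → the approval → the calendar invite.
The summary memo reaches the calendar invite via the summary memo → the approval → the calendar invite.
The vendor quote reaches the calendar invite via the vendor quote → the agenda → the approval → the calendar invite.
No chain forces the out-of-office reply (or any of the others) ahead of the calendar invite.
That's the agenda, the approval, the summary memo, and the vendor quote — 4 in all.

4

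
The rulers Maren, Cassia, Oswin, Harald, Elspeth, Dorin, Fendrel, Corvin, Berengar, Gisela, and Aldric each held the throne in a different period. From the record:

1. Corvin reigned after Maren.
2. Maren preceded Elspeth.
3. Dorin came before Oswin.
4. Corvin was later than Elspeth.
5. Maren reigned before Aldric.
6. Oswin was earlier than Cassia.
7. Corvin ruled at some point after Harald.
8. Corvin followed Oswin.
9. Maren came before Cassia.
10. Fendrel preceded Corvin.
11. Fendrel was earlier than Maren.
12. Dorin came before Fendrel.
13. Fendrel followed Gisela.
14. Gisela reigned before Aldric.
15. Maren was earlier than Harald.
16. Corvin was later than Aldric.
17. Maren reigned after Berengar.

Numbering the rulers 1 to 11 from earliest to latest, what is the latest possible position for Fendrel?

Fendrel must come before Aldric, Cassia, Corvin, Elspeth, Harald, and Maren — 6 rulers forced after them.
Everything else can be placed before Fendrel in some valid order, so Fendrel can sit as late as position 11 − 6 = 5.

5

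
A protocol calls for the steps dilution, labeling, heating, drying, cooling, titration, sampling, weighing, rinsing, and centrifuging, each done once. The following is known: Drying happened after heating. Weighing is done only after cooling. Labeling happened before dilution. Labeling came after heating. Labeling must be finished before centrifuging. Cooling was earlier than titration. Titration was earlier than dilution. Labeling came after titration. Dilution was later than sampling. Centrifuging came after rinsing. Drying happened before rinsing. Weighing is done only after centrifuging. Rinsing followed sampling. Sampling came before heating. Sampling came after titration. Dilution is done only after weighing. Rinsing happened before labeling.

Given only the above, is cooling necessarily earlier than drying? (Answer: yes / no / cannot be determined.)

yes

Chain the constraints: cooling → titration → sampling → heating → drying. Each link is directly stated, so cooling comes before drying.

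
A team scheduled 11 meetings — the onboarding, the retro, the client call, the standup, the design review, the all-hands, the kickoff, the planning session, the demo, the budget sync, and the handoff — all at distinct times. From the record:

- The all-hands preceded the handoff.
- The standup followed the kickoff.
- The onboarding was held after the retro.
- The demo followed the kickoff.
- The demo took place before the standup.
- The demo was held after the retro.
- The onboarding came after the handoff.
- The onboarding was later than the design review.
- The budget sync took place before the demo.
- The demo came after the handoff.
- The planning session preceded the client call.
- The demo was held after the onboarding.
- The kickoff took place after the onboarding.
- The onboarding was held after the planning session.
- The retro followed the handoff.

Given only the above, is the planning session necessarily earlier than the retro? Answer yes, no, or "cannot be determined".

cannot be determined

No chain of stated constraints runs from the planning session to the retro, and none runs from the retro to the planning session either.
So the relative order of the planning session and the retro is not fixed by the given facts.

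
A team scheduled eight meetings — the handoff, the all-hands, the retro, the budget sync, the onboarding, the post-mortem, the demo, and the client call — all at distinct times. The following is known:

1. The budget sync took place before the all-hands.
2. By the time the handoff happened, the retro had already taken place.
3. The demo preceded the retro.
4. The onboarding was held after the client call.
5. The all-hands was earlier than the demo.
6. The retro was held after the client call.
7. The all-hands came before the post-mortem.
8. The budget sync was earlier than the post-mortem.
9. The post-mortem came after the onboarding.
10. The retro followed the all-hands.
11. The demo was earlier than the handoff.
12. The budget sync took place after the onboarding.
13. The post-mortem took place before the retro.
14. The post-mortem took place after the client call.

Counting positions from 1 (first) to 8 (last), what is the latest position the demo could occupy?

6

The demo must come before the handoff and the retro — 2 meetings forced after it.
Everything else can be placed before the demo in some valid order, so the demo can sit as late as position 8 − 2 = 6.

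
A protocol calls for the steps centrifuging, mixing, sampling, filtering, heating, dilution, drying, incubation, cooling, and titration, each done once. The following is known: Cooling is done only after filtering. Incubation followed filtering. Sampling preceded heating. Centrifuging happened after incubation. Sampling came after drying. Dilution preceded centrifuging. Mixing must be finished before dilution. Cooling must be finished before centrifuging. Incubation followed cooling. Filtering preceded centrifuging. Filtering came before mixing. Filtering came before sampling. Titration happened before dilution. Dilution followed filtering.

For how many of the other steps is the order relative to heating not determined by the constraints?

6

Forced before heating: drying, filtering, and sampling.
That leaves centrifuging, cooling, dilution, incubation, mixing, and titration with no forced order relative to heating — 6.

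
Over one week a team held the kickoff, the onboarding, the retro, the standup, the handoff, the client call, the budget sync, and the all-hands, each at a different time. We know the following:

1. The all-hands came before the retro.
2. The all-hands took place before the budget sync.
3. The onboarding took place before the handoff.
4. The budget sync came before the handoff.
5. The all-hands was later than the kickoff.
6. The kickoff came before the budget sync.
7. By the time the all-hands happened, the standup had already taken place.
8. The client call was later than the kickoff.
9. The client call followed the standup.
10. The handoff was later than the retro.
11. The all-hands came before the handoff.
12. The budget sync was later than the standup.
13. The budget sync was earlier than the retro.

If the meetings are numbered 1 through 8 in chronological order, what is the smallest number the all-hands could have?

3

The kickoff and the standup must both come before the all-hands — 2 forced predecessors.
Nothing else is forced ahead of the all-hands, so its earliest slot is position 2 + 1 = 3.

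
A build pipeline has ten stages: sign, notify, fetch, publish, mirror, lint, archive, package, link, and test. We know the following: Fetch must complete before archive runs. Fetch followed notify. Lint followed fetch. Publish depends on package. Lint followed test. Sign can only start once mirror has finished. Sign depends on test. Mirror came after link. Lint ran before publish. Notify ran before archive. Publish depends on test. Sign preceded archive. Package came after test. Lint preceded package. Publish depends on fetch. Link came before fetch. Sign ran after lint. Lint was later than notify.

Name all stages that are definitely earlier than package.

fetch, link, lint, notify, test

Directly stated before package: lint and test.
Fetch reaches package via fetch → lint → package.
Link reaches package via link → fetch → lint → package.
Notify reaches package via notify → lint → package.
No chain forces archive (or any of the others) ahead of package.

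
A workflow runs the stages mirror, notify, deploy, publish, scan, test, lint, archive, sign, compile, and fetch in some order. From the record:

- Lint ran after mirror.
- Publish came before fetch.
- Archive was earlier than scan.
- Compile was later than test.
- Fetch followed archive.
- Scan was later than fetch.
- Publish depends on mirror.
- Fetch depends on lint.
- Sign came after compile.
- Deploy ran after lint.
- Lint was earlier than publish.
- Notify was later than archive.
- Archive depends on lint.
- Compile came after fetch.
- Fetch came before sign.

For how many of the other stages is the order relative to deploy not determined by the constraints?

Forced before deploy: lint and mirror.
That leaves archive, compile, fetch, notify, publish, scan, sign, and test with no forced order relative to deploy — 8.

8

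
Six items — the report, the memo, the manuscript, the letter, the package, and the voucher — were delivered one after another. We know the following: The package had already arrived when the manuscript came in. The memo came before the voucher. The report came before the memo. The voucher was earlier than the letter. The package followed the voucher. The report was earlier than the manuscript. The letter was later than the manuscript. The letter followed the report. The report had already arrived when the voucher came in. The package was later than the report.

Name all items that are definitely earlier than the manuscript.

the memo, the package, the report, the voucher

Directly stated before the manuscript: the package and the report.
The memo reaches the manuscript via the memo → the voucher → the package → the manuscript.
The voucher reaches the manuscript via the voucher → the package → the manuscript.
No chain forces the letter ahead of the manuscript.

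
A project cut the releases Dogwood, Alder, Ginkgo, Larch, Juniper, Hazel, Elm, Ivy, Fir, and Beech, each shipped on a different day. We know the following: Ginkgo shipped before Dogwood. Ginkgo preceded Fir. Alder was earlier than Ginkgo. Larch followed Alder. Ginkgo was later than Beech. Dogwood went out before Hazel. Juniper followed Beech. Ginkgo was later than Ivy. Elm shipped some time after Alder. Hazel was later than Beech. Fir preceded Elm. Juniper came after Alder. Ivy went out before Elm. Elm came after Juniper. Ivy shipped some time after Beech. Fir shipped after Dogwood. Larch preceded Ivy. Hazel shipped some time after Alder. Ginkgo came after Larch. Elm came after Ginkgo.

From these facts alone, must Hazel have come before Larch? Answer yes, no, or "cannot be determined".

no

Tracing the constraints gives Larch → Ginkgo → Dogwood → Hazel, so Larch must come before Hazel.
That means Hazel cannot be before Larch.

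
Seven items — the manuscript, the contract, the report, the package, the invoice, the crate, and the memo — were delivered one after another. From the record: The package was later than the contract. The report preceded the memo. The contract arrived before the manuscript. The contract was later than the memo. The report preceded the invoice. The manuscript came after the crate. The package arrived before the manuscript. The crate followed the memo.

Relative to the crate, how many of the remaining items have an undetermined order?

Forced before the crate: the memo and the report; forced after the crate: the manuscript.
That leaves the contract, the invoice, and the package with no forced order relative to the crate — 3.

3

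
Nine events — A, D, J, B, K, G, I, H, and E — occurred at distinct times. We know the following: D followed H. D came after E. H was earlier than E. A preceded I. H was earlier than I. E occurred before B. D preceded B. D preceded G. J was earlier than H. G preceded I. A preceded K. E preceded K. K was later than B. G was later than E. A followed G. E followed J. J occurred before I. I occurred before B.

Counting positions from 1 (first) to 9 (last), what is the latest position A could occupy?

6

A must come before B, I, and K — 3 events forced after it.
Everything else can be placed before A in some valid order, so A can sit as late as position 9 − 3 = 6.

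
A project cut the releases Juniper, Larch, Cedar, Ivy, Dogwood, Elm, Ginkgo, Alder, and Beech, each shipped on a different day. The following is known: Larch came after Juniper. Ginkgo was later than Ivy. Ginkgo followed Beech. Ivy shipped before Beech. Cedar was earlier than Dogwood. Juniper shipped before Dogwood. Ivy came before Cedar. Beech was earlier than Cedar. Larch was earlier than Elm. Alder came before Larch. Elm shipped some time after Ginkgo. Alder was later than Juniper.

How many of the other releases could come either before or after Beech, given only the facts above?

3

Forced before Beech: Ivy; forced after Beech: Cedar, Dogwood, Elm, and Ginkgo.
That leaves Alder, Juniper, and Larch with no forced order relative to Beech — 3.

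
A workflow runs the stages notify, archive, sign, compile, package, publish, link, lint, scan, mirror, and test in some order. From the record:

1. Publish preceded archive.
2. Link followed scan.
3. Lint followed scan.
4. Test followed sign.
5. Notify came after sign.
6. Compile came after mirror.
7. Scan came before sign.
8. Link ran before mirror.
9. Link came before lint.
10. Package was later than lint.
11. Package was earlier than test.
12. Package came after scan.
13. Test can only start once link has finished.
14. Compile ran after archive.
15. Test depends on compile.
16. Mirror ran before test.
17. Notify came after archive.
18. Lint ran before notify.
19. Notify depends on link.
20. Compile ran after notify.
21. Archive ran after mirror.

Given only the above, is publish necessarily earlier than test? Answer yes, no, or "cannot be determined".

yes

Chain the constraints: publish → archive → compile → test. Each link is directly stated, so publish comes before test.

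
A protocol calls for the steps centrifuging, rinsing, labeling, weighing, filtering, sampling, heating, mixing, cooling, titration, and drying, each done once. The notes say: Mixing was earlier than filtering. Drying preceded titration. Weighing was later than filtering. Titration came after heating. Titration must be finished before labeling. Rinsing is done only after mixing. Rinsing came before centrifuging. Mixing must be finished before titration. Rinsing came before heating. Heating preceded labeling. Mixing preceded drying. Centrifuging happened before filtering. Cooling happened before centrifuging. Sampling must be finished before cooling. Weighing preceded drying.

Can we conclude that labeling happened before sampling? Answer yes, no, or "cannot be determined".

no

Tracing the constraints gives sampling → cooling → centrifuging → filtering → weighing → drying → titration → labeling, so sampling must come before labeling.
That means labeling cannot be before sampling.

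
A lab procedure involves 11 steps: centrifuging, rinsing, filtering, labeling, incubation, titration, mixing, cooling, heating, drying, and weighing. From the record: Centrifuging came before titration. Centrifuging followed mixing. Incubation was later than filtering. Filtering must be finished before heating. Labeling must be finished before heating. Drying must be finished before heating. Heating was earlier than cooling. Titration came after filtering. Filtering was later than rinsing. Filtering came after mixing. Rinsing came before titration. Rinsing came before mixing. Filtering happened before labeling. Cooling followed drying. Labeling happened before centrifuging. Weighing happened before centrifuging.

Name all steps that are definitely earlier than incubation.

Directly stated before incubation: filtering.
Mixing reaches incubation via mixing → filtering → incubation.
Rinsing reaches incubation via rinsing → filtering → incubation.
No chain forces weighing (or any of the others) ahead of incubation.

filtering, mixing, rinsing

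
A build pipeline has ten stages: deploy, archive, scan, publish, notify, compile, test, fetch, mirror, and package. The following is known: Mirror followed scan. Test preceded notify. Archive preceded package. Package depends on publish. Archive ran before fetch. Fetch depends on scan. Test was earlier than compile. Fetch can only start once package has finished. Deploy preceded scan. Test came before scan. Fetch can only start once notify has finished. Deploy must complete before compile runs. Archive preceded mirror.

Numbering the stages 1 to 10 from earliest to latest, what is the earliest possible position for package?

Archive and publish must both come before package — 2 forced predecessors.
Nothing else is forced ahead of package, so its earliest slot is position 2 + 1 = 3.

3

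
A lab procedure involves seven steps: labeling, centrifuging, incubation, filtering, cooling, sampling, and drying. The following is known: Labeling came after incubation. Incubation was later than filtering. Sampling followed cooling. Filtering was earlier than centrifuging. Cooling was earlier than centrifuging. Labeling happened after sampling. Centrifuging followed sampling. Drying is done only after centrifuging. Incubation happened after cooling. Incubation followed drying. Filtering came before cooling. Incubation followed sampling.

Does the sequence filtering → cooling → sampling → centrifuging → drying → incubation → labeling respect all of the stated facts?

yes

Check each stated constraint against the proposed order — e.g. sampling is ahead of labeling; filtering is ahead of incubation. Every pair is in the required order; nothing is violated.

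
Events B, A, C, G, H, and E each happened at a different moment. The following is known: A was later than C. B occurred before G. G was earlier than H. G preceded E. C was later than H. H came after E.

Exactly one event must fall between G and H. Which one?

Tracing the constraints gives G → E → H, so E sits after G and before H.
No other event is forced both after G and before H.

E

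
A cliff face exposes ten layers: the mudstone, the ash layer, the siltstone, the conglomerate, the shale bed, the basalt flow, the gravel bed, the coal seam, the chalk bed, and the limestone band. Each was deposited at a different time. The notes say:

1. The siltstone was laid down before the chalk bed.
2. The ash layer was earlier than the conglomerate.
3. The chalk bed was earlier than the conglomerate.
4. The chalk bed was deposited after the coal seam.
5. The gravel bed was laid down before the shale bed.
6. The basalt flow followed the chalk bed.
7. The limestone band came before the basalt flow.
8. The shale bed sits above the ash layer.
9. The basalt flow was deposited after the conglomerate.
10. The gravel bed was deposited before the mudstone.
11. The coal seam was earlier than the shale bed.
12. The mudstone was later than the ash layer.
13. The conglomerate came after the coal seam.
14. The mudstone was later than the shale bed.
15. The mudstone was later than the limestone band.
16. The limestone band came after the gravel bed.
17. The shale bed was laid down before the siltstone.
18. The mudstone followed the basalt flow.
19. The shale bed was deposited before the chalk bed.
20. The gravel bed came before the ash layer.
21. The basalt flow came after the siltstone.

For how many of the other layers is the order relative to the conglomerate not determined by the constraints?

Forced before the conglomerate: the ash layer, the chalk bed, the coal seam, the gravel bed, the shale bed, and the siltstone; forced after the conglomerate: the basalt flow and the mudstone.
That leaves the limestone band with no forced order relative to the conglomerate — 1.

1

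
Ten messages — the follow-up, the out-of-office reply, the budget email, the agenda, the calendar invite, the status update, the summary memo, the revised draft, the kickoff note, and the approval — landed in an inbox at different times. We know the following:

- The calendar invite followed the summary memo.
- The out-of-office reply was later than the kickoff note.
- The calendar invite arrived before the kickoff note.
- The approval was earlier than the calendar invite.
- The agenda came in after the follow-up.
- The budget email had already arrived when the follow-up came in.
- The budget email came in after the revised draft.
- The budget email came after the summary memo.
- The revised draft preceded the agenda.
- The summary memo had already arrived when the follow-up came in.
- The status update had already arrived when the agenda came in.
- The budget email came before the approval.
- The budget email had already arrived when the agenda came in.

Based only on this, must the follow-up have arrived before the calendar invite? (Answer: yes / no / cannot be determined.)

No chain of stated constraints runs from the follow-up to the calendar invite, and none runs from the calendar invite to the follow-up either.
So the relative order of the follow-up and the calendar invite is not fixed by the given facts.

cannot be determined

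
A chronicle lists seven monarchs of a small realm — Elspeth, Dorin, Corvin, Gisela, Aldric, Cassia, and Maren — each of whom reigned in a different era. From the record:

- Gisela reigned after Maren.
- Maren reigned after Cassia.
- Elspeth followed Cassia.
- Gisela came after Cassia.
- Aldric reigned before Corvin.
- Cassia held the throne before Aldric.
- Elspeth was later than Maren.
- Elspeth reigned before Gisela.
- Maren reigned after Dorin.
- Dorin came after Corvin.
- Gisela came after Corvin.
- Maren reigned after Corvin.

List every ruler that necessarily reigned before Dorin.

Aldric, Cassia, Corvin

Directly stated before Dorin: Corvin.
Aldric reaches Dorin via Aldric → Corvin → Dorin.
Cassia reaches Dorin via Cassia → Aldric → Corvin → Dorin.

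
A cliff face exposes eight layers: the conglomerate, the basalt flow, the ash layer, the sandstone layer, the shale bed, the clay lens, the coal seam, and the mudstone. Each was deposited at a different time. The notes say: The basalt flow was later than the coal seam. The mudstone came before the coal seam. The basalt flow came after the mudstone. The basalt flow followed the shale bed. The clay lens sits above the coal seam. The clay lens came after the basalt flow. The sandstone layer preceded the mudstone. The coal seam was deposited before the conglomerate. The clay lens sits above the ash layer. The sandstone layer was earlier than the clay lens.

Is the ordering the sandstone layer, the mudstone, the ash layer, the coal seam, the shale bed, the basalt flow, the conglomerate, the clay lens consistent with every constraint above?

Check each stated constraint against the proposed order — e.g. the ash layer is ahead of the clay lens; the sandstone layer is ahead of the clay lens. Every pair is in the required order; nothing is violated.

yes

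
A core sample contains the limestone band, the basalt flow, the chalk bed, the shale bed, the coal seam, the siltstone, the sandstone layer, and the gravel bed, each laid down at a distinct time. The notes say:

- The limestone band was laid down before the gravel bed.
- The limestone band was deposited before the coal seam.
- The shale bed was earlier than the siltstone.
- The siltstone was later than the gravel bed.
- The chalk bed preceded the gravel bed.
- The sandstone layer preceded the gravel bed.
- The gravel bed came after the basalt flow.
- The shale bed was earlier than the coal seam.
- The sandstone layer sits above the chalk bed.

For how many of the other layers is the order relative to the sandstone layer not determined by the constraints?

4

Forced before the sandstone layer: the chalk bed; forced after the sandstone layer: the gravel bed and the siltstone.
That leaves the basalt flow, the coal seam, the limestone band, and the shale bed with no forced order relative to the sandstone layer — 4.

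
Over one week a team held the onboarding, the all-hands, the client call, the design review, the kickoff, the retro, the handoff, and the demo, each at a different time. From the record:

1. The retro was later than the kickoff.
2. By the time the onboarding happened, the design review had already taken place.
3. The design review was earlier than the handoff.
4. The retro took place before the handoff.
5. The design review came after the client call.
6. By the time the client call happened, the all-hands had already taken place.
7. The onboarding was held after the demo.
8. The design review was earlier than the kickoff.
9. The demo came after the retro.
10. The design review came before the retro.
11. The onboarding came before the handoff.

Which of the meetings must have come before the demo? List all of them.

Directly stated before the demo: the retro.
The all-hands reaches the demo via the all-hands → the client call → the design review → the retro → the demo.
The client call reaches the demo via the client call → the design review → the retro → the demo.
The design review reaches the demo via the design review → the retro → the demo.
Likewise the kickoff reaches the demo by chaining the stated constraints.
No chain forces the onboarding (or any of the others) ahead of the demo.

the all-hands, the client call, the design review, the kickoff, the retro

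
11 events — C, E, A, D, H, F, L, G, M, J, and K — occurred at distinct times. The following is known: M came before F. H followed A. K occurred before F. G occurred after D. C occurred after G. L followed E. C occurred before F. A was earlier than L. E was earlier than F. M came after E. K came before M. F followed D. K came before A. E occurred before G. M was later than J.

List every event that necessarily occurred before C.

Directly stated before C: G.
D reaches C via D → G → C.
E reaches C via E → G → C.
No chain forces M (or any of the others) ahead of C.

D, E, G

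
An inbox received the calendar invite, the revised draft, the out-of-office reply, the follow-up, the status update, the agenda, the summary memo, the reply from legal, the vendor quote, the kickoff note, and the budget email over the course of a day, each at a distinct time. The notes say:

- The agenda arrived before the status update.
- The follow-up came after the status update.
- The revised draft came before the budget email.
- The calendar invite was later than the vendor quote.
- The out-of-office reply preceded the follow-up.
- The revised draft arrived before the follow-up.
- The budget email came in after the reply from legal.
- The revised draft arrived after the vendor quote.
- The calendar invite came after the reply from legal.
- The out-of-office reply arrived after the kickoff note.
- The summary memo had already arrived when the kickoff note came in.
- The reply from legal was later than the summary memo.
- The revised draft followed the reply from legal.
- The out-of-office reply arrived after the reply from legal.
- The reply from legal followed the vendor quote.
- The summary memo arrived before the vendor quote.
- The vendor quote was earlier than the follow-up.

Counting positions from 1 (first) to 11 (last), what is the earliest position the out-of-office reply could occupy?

5

The kickoff note, the reply from legal, the summary memo, and the vendor quote must all come before the out-of-office reply — 4 forced predecessors.
Nothing else is forced ahead of the out-of-office reply, so its earliest slot is position 4 + 1 = 5.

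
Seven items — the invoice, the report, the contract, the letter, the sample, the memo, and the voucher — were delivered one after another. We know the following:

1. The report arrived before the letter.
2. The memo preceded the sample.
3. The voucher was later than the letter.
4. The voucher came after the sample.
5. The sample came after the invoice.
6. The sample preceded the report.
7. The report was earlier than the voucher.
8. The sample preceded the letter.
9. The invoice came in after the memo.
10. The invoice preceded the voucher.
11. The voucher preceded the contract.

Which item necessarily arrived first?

The memo has a chain of constraints placing it before every other item, so the memo must be first.

the memo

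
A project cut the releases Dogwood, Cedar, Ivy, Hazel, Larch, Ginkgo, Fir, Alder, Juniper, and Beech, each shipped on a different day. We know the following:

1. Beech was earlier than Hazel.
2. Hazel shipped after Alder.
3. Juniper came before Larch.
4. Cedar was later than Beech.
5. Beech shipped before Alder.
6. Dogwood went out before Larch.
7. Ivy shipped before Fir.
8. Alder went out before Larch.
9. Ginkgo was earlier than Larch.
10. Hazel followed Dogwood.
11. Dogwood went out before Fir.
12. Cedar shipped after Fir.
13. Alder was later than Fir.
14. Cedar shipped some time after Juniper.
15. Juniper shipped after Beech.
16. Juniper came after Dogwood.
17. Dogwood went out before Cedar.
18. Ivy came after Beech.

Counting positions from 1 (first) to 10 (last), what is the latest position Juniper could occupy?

Juniper must come before Cedar and Larch — 2 releases forced after it.
Everything else can be placed before Juniper in some valid order, so Juniper can sit as late as position 10 − 2 = 8.

8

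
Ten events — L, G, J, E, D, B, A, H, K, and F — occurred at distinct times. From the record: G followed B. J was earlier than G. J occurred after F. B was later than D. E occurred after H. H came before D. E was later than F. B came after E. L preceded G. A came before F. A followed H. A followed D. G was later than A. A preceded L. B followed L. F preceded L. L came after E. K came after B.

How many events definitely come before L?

Directly stated before L: A, E, and F.
D reaches L via D → A → L.
H reaches L via H → A → L.
That's A, D, E, F, and H — 5 in all.

5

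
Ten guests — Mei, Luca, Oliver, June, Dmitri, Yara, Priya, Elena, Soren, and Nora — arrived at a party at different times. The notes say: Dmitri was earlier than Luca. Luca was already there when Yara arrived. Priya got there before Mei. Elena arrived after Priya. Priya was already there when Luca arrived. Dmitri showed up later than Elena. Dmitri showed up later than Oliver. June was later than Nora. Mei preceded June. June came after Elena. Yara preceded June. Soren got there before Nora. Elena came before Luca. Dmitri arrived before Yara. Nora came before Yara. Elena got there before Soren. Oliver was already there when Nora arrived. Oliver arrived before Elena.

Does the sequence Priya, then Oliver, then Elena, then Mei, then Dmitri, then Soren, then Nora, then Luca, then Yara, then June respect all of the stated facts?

Check each stated constraint against the proposed order — e.g. Priya is ahead of Luca; Elena is ahead of June. Every pair is in the required order; nothing is violated.

yes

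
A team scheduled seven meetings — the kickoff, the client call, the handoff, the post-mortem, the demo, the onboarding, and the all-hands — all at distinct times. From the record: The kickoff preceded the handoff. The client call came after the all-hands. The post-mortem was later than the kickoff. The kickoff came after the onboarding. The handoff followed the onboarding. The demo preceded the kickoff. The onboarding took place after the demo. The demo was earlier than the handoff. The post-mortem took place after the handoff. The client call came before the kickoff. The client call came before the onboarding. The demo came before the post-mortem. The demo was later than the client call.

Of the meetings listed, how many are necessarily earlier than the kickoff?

4

Directly stated before the kickoff: the client call, the demo, and the onboarding.
The all-hands reaches the kickoff via the all-hands → the client call → the kickoff.
That's the all-hands, the client call, the demo, and the onboarding — 4 in all.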